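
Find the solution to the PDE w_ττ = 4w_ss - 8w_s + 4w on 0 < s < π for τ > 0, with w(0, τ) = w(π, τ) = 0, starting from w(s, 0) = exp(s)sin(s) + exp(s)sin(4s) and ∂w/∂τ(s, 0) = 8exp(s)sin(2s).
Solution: Substitute w = exp(s)u.
Then w_s = exp(s)(u_s + u), w_ss = exp(s)(u_ss + 2u_s + u), w_ττ = exp(s)u_ττ; substituting and dividing by exp(s), the lower-order terms cancel: u_ττ = 4u_ss (standard wave equation).
Data for u: u(s,0) = exp(-s)w(s,0) = sin(s) + sin(4s); u_τ(s,0) = exp(-s)w_τ(s,0) = 8sin(2s). The boundary conditions carry over: u(0,τ) = u(π,τ) = 0.
Separating variables: u = Σ [A_n cos(ω_n τ) + B_n sin(ω_n τ)] sin(ns), ω_n = 2n. From ICs (B_n = velocity coefficient / ω_n): A_1=1, A_4=1, B_2=2.
So u(s,τ) = sin(s)cos(2τ) + 2sin(2s)sin(4τ) + sin(4s)cos(8τ), and w(s,τ) = exp(s)u(s,τ).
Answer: w(s, τ) = exp(s)sin(s)cos(2τ) + 2exp(s)sin(2s)sin(4τ) + exp(s)sin(4s)cos(8τ)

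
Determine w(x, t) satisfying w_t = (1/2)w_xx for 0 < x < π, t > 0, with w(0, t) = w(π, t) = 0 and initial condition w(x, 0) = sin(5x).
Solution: Separating variables: w = Σ c_n exp(-n²t/2) sin(nx). From w(x,0) = sin(5x): c_5=1.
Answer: w(x, t) = exp(-25t/2)sin(5x)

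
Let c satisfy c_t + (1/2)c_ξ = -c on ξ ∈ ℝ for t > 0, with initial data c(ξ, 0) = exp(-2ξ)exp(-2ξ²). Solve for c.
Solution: Substitute c = exp(-2ξ)u.
Then c_ξ = exp(-2ξ)(u_ξ - 2u), c_t = exp(-2ξ)u_t; substituting and dividing by exp(-2ξ), the lower-order terms cancel: u_t + (1/2)u_ξ = 0 (standard advection equation).
Data for u: u(ξ,0) = exp(2ξ)c(ξ,0) = exp(-2ξ²).
By characteristics (dξ/dt = 1/2), u(ξ,t) = f(ξ - (1/2)t) with f = u(·, 0).
So u(ξ,t) = exp(-2(-t/2 + ξ)²), and c(ξ,t) = exp(-2ξ)u(ξ,t).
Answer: c(ξ, t) = exp(-2ξ)exp(-2(-t/2 + ξ)²)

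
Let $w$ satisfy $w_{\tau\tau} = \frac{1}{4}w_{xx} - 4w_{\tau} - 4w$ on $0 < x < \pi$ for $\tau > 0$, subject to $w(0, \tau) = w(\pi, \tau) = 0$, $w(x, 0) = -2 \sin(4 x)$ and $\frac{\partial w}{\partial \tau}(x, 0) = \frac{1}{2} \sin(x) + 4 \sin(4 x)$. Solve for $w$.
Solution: Substitute $w = e^{-2\tau}u$, i.e. $u = e^{2\tau}w$.
By the product rule, $w_{\tau} = e^{-2\tau}(u_{\tau} - 2u)$, $w_{\tau\tau} = e^{-2\tau}(u_{\tau\tau} - 4u_{\tau} + 4u)$, $w_{xx} = e^{-2\tau}u_{xx}$.
Substituting into the PDE and dividing by $e^{-2\tau}$: $u_{\tau\tau} - 4u_{\tau} + 4u = \frac{1}{4}u_{xx} - 4(u_{\tau} - 2u) - 4u$.
The lower-order terms cancel, leaving the standard wave equation $u_{\tau\tau} = \frac{1}{4}u_{xx}$.
Initial data for $u$: $u(x,0) = w(x,0) = -2 \sin(4 x)$; $u_{\tau}(x,0) = w_{\tau}(x,0) + 2w(x,0) = \frac{1}{2} \sin(x)$. The boundary conditions carry over: $u(0,\tau) = u(\pi,\tau) = 0$.
Solve for $u$:
  Using separation of variables $u = X(x)T(\tau)$:
  Eigenfunctions: $\sin(nx)$, $n = 1, 2, 3, \ldots$
  General solution: $u(x, \tau) = \sum [A_n \cos(n \tau/2) + B_n \sin(n \tau/2)] \sin(nx)$
  From $u(x,0) = -2 \sin(4 x)$: $A_4=-2$. From $u_{\tau}(x,0) = \frac{1}{2} \sin(x)$, using $u_{\tau}(x,0) = \sum \omega_n B_n \sin(nx)$ with $\omega_n = n/2$: $B_1 = (1/2)/(1/2) = 1$.
Hence $u(x,\tau) = \sin(x) \sin(\tau/2) - 2 \sin(4 x) \cos(2 \tau)$.
Transform back: $w(x,\tau) = e^{-2\tau}u(x,\tau)$.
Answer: $w(x, \tau) = e^{-2 \tau} \sin(\tau/2) \sin(x) - 2 e^{-2 \tau} \sin(4 x) \cos(2 \tau)$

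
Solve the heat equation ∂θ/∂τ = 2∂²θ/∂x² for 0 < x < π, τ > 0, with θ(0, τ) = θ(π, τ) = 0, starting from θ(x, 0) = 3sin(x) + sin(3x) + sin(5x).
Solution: Separating variables: θ = Σ c_n exp(-2n²τ) sin(nx). From θ(x,0) = 3sin(x) + sin(3x) + sin(5x): c_1=3, c_3=1, c_5=1.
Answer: θ(x, τ) = 3exp(-2τ)sin(x) + exp(-18τ)sin(3x) + exp(-50τ)sin(5x)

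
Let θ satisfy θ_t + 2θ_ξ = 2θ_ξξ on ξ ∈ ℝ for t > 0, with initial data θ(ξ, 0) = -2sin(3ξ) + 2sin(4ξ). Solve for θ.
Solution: Moving frame: η = ξ - 2t, σ = t, θ = u(η,σ), so θ_t = u_σ - 2u_η and θ_ξξ = u_ηη.
Hence θ_t + 2θ_ξ = u_σ and the PDE becomes the heat equation u_σ = 2u_ηη on η ∈ ℝ.
Initial data: u(η,0) = θ(η,0) = -2sin(3η) + 2sin(4η). Each mode sin(nη) decays as exp(-2n²σ) on ℝ, so u(η,σ) = Σ c_n exp(-2n²σ) sin(nη) with c_3=-2, c_4=2: u(η,σ) = -2exp(-18σ)sin(3η) + 2exp(-32σ)sin(4η).
Substituting back: θ(ξ,t) = u(ξ - 2t, t).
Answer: θ(ξ, t) = 2exp(-18t)sin(6t - 3ξ) - 2exp(-32t)sin(8t - 4ξ)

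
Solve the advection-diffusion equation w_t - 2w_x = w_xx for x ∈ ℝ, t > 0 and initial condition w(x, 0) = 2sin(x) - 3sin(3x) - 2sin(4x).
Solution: Moving frame: η = x + 2t, σ = t, w = u(η,σ), so w_t = u_σ + 2u_η and w_xx = u_ηη.
Hence w_t - 2w_x = u_σ and the PDE becomes the heat equation u_σ = u_ηη on η ∈ ℝ.
Initial data: u(η,0) = w(η,0) = 2sin(η) - 3sin(3η) - 2sin(4η). Each mode sin(nη) decays as exp(-n²σ) on ℝ, so u(η,σ) = Σ c_n exp(-n²σ) sin(nη) with c_1=2, c_3=-3, c_4=-2: u(η,σ) = 2exp(-σ)sin(η) - 3exp(-9σ)sin(3η) - 2exp(-16σ)sin(4η).
Substituting back: w(x,t) = u(x + 2t, t).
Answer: w(x, t) = 2exp(-t)sin(2t + x) - 3exp(-9t)sin(6t + 3x) - 2exp(-16t)sin(8t + 4x)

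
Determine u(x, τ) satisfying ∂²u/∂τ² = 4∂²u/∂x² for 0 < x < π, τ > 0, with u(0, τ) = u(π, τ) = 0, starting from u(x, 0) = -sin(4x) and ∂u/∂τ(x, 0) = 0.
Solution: Using separation of variables u = X(x)T(τ):
Eigenfunctions: sin(nx), n = 1, 2, 3, ...
General solution: u(x, τ) = Σ [A_n cos(2n τ) + B_n sin(2n τ)] sin(nx)
From u(x,0) = -sin(4x): A_4=-1. From u_τ(x,0) = 0: all B_n = 0.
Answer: u(x, τ) = -sin(4x)cos(8τ)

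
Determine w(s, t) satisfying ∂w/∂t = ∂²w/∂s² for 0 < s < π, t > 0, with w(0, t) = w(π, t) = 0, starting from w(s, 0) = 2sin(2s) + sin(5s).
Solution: Separating variables: w = Σ c_n exp(-n²t) sin(ns). From w(s,0) = 2sin(2s) + sin(5s): c_2=2, c_5=1.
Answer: w(s, t) = 2exp(-4t)sin(2s) + exp(-25t)sin(5s)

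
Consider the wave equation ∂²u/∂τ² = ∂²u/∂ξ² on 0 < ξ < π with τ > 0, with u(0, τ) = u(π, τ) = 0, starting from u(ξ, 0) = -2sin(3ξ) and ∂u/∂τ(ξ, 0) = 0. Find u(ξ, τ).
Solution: Using separation of variables u = X(ξ)T(τ):
Eigenfunctions: sin(nξ), n = 1, 2, 3, ...
General solution: u(ξ, τ) = Σ [A_n cos(n τ) + B_n sin(n τ)] sin(nξ)
From u(ξ,0) = -2sin(3ξ): A_3=-2. From u_τ(ξ,0) = 0: all B_n = 0.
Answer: u(ξ, τ) = -2sin(3ξ)cos(3τ)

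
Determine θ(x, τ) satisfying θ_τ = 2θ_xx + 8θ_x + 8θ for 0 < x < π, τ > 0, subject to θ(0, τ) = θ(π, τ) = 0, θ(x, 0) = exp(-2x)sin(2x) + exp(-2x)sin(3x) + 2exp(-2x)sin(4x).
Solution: Substitute θ = exp(-2x)u, i.e. u = exp(2x)θ.
By the product rule, θ_x = exp(-2x)(u_x - 2u), θ_xx = exp(-2x)(u_xx - 4u_x + 4u), θ_τ = exp(-2x)u_τ.
Substituting into the PDE and dividing by exp(-2x): u_τ = 2(u_xx - 4u_x + 4u) + 8(u_x - 2u) + 8u.
The lower-order terms cancel, leaving the standard heat equation u_τ = 2u_xx.
Initial data for u: u(x,0) = exp(2x)θ(x,0) = sin(2x) + sin(3x) + 2sin(4x). The boundary conditions carry over: u(0,τ) = u(π,τ) = 0.
Solve for u:
  Using separation of variables u = X(x)G(τ):
  Eigenfunctions: sin(nx), n = 1, 2, 3, ...
  General solution: u(x, τ) = Σ c_n sin(nx) exp(-2n² τ)
  Matching u(x,0) = sin(2x) + sin(3x) + 2sin(4x) term by term: c_2=1, c_3=1, c_4=2.
Hence u(x,τ) = exp(-8τ)sin(2x) + exp(-18τ)sin(3x) + 2exp(-32τ)sin(4x).
Transform back: θ(x,τ) = exp(-2x)u(x,τ).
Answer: θ(x, τ) = exp(-2x)exp(-8τ)sin(2x) + exp(-2x)exp(-18τ)sin(3x) + 2exp(-2x)exp(-32τ)sin(4x)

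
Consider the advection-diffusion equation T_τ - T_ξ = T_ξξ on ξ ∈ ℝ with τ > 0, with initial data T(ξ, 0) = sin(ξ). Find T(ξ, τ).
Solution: Moving frame: η = ξ + τ, σ = τ, T = u(η,σ), so T_τ = u_σ + u_η and T_ξξ = u_ηη.
Hence T_τ - T_ξ = u_σ and the PDE becomes the heat equation u_σ = u_ηη on η ∈ ℝ.
Initial data: u(η,0) = T(η,0) = sin(η). Each mode sin(nη) decays as exp(-n²σ) on ℝ, so u(η,σ) = Σ c_n exp(-n²σ) sin(nη) with c_1=1: u(η,σ) = exp(-σ)sin(η).
Substituting back: T(ξ,τ) = u(ξ + τ, τ).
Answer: T(ξ, τ) = exp(-τ)sin(ξ + τ)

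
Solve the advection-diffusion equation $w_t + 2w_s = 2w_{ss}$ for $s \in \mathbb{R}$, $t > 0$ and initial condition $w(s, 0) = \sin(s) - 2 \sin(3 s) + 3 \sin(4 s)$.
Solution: Moving frame: $\eta = s - 2t$, $\sigma = t$, $w = u(\eta,\sigma)$, so $w_t = u_{\sigma} - 2u_{\eta}$ and $w_{ss} = u_{\eta\eta}$.
Hence $w_t + 2w_s = u_{\sigma}$ and the PDE becomes the heat equation $u_{\sigma} = 2u_{\eta\eta}$ on $\eta \in \mathbb{R}$.
Initial data: $u(\eta,0) = w(\eta,0) = \sin(\eta) - 2 \sin(3 \eta) + 3 \sin(4 \eta)$. Each mode $\sin(n\eta)$ decays as $e^{-2n^2\sigma}$ on $\mathbb{R}$, so $u(\eta,\sigma) = \sum c_n e^{-2n^2\sigma} \sin(n\eta)$ with $c_1=1, c_3=-2, c_4=3$: $u(\eta,\sigma) = e^{-2 \sigma} \sin(\eta) - 2 e^{-18 \sigma} \sin(3 \eta) + 3 e^{-32 \sigma} \sin(4 \eta)$.
Substituting back: $w(s,t) = u(s - 2t, t)$.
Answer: $w(s, t) = e^{-2 t} \sin(s - 2 t) - 2 e^{-18 t} \sin(3 s - 6 t) + 3 e^{-32 t} \sin(4 s - 8 t)$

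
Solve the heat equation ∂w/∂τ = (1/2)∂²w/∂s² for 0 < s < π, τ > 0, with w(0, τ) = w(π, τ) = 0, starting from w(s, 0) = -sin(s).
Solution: Separating variables: w = Σ c_n exp(-n²τ/2) sin(ns). From w(s,0) = -sin(s): c_1=-1.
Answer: w(s, τ) = -exp(-τ/2)sin(s)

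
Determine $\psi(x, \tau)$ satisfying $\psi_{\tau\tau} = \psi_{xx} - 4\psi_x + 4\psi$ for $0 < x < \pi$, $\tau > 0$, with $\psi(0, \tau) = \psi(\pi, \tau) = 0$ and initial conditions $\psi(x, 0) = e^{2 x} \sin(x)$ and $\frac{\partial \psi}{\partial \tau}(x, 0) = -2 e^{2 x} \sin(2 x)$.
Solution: Substitute $\psi = e^{2x}u$.
Then $\psi_x = e^{2x}(u_x + 2u)$, $\psi_{xx} = e^{2x}(u_{xx} + 4u_x + 4u)$, $\psi_{\tau\tau} = e^{2x}u_{\tau\tau}$; substituting and dividing by $e^{2x}$, the lower-order terms cancel: $u_{\tau\tau} = u_{xx}$ (standard wave equation).
Data for $u$: $u(x,0) = e^{-2x}\psi(x,0) = \sin(x)$; $u_{\tau}(x,0) = e^{-2x}\psi_{\tau}(x,0) = -2 \sin(2 x)$. The boundary conditions carry over: $u(0,\tau) = u(\pi,\tau) = 0$.
Separating variables: $u = \sum [A_n \cos(\omega_n \tau) + B_n \sin(\omega_n \tau)] \sin(nx)$, $\omega_n = n$. From ICs ($B_n$ = velocity coefficient / $\omega_n$): $A_1=1, B_2=-1$.
So $u(x,\tau) = \sin(x) \cos(\tau) - \sin(2 x) \sin(2 \tau)$, and $\psi(x,\tau) = e^{2x}u(x,\tau)$.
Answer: $\psi(x, \tau) = - e^{2 x} \sin(2 \tau) \sin(2 x) + e^{2 x} \sin(x) \cos(\tau)$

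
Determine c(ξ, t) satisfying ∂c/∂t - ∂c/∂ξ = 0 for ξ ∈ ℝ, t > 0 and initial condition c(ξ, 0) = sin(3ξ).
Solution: By characteristics (dξ/dt = -1), c(ξ,t) = f(ξ + t) with f = c(·, 0).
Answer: c(ξ, t) = sin(3t + 3ξ)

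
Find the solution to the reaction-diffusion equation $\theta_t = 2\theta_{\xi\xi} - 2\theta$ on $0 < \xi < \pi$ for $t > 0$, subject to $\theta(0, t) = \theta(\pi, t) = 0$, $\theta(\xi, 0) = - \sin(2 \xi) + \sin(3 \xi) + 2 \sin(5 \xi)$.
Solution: Substitute $\theta = e^{-2t}u$, i.e. $u = e^{2t}\theta$.
By the product rule, $\theta_t = e^{-2t}(u_t - 2u)$, $\theta_{\xi\xi} = e^{-2t}u_{\xi\xi}$.
Substituting into the PDE and dividing by $e^{-2t}$: $u_t - 2u = 2u_{\xi\xi} - 2u$.
The lower-order terms cancel, leaving the standard heat equation $u_t = 2u_{\xi\xi}$.
Initial data for $u$: $u(\xi,0) = \theta(\xi,0) = - \sin(2 \xi) + \sin(3 \xi) + 2 \sin(5 \xi)$. The boundary conditions carry over: $u(0,t) = u(\pi,t) = 0$.
Solve for $u$:
  Using separation of variables $u = X(\xi)G(t)$:
  Eigenfunctions: $\sin(n\xi)$, $n = 1, 2, 3, \ldots$
  General solution: $u(\xi, t) = \sum c_n \sin(n\xi) e^{-2n^2 t}$
  Matching $u(\xi,0) = - \sin(2 \xi) + \sin(3 \xi) + 2 \sin(5 \xi)$ term by term: $c_2=-1, c_3=1, c_5=2$.
Hence $u(\xi,t) = - e^{-8 t} \sin(2 \xi) + e^{-18 t} \sin(3 \xi) + 2 e^{-50 t} \sin(5 \xi)$.
Transform back: $\theta(\xi,t) = e^{-2t}u(\xi,t)$.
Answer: $\theta(\xi, t) = - e^{-10 t} \sin(2 \xi) + e^{-20 t} \sin(3 \xi) + 2 e^{-52 t} \sin(5 \xi)$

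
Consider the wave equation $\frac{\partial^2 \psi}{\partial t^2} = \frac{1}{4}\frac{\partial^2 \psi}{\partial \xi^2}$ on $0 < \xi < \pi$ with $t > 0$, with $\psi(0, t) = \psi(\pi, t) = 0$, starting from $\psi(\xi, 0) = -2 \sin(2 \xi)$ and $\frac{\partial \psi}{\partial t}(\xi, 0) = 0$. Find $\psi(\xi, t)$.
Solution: Using separation of variables $\psi = X(\xi)T(t)$:
Eigenfunctions: $\sin(n\xi)$, $n = 1, 2, 3, \ldots$
General solution: $\psi(\xi, t) = \sum [A_n \cos(n t/2) + B_n \sin(n t/2)] \sin(n\xi)$
From $\psi(\xi,0) = -2 \sin(2 \xi)$: $A_2=-2$. From $\psi_t(\xi,0) = 0$: all $B_n = 0$.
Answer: $\psi(\xi, t) = -2 \sin(2 \xi) \cos(t)$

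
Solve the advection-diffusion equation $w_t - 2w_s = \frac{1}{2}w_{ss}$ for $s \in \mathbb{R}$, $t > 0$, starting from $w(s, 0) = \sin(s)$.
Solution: Change to a moving frame: let $\eta = s + 2t$, $\sigma = t$ and write $w(s,t) = u(\eta,\sigma)$.
By the chain rule $w_t = u_{\sigma} + 2u_{\eta}$, $w_s = u_{\eta}$, $w_{ss} = u_{\eta\eta}$.
Then $w_t - 2w_s = u_{\sigma}$: the advection term cancels and the PDE becomes the heat equation $u_{\sigma} = \frac{1}{2}u_{\eta\eta}$ on $\eta \in \mathbb{R}$.
Initial data: $u(\eta,0) = w(\eta,0) = \sin(\eta)$.
On $\eta \in \mathbb{R}$ each mode satisfies $(\sin(n\eta))'' = -n^2 \sin(n\eta)$, so $e^{-n^2\sigma/2} \sin(n\eta)$ solves the heat equation; by superposition $u(\eta,\sigma) = \sum c_n e^{-n^2\sigma/2} \sin(n\eta)$.
Reading off the coefficients: $c_1=1$, so $u(\eta,\sigma) = e^{-\sigma/2} \sin(\eta)$.
Substituting back $\eta = s + 2t$, $\sigma = t$: $w(s,t) = u(s + 2t, t)$.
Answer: $w(s, t) = e^{-t/2} \sin(s + 2 t)$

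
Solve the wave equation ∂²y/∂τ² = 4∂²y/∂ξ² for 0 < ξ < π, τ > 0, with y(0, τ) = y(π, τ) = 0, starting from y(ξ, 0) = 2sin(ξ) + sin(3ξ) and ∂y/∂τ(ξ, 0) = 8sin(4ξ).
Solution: Separating variables: y = Σ [A_n cos(ω_n τ) + B_n sin(ω_n τ)] sin(nξ), ω_n = 2n. From ICs (B_n = velocity coefficient / ω_n): A_1=2, A_3=1, B_4=1.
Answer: y(ξ, τ) = 2sin(ξ)cos(2τ) + sin(3ξ)cos(6τ) + sin(4ξ)sin(8τ)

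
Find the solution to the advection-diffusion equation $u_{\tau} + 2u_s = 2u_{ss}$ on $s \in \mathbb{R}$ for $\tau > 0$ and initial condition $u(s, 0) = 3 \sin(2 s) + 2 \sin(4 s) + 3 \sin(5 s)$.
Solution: Change to a moving frame: let $\eta = s - 2\tau$, $\sigma = \tau$ and write $u(s,\tau) = w(\eta,\sigma)$.
By the chain rule $u_{\tau} = w_{\sigma} - 2w_{\eta}$, $u_s = w_{\eta}$, $u_{ss} = w_{\eta\eta}$.
Then $u_{\tau} + 2u_s = w_{\sigma}$: the advection term cancels and the PDE becomes the heat equation $w_{\sigma} = 2w_{\eta\eta}$ on $\eta \in \mathbb{R}$.
Initial data: $w(\eta,0) = u(\eta,0) = 3 \sin(2 \eta) + 2 \sin(4 \eta) + 3 \sin(5 \eta)$.
On $\eta \in \mathbb{R}$ each mode satisfies $(\sin(n\eta))'' = -n^2 \sin(n\eta)$, so $e^{-2n^2\sigma} \sin(n\eta)$ solves the heat equation; by superposition $w(\eta,\sigma) = \sum c_n e^{-2n^2\sigma} \sin(n\eta)$.
Reading off the coefficients: $c_2=3, c_4=2, c_5=3$, so $w(\eta,\sigma) = 3 e^{-8 \sigma} \sin(2 \eta) + 2 e^{-32 \sigma} \sin(4 \eta) + 3 e^{-50 \sigma} \sin(5 \eta)$.
Substituting back $\eta = s - 2\tau$, $\sigma = \tau$: $u(s,\tau) = w(s - 2\tau, \tau)$.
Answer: $u(s, \tau) = -3 e^{-8 \tau} \sin(4 \tau - 2 s) - 2 e^{-32 \tau} \sin(8 \tau - 4 s) - 3 e^{-50 \tau} \sin(10 \tau - 5 s)$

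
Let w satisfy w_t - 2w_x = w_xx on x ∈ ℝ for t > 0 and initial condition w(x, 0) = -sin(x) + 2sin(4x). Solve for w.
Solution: Moving frame: η = x + 2t, σ = t, w = u(η,σ), so w_t = u_σ + 2u_η and w_xx = u_ηη.
Hence w_t - 2w_x = u_σ and the PDE becomes the heat equation u_σ = u_ηη on η ∈ ℝ.
Initial data: u(η,0) = w(η,0) = -sin(η) + 2sin(4η). Each mode sin(nη) decays as exp(-n²σ) on ℝ, so u(η,σ) = Σ c_n exp(-n²σ) sin(nη) with c_1=-1, c_4=2: u(η,σ) = -exp(-σ)sin(η) + 2exp(-16σ)sin(4η).
Substituting back: w(x,t) = u(x + 2t, t).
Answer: w(x, t) = -exp(-t)sin(2t + x) + 2exp(-16t)sin(8t + 4x)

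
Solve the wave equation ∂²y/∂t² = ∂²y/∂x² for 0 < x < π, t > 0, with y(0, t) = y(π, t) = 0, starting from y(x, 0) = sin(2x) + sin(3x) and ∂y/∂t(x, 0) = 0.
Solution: Separating variables: y = Σ [A_n cos(ω_n t) + B_n sin(ω_n t)] sin(nx), ω_n = n. From ICs: A_2=1, A_3=1.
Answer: y(x, t) = sin(2x)cos(2t) + sin(3x)cos(3t)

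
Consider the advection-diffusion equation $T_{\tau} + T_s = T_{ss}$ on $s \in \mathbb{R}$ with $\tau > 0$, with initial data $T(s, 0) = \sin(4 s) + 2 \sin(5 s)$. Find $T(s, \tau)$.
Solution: Moving frame: $\eta = s - \tau$, $\sigma = \tau$, $T = u(\eta,\sigma)$, so $T_{\tau} = u_{\sigma} - u_{\eta}$ and $T_{ss} = u_{\eta\eta}$.
Hence $T_{\tau} + T_s = u_{\sigma}$ and the PDE becomes the heat equation $u_{\sigma} = u_{\eta\eta}$ on $\eta \in \mathbb{R}$.
Initial data: $u(\eta,0) = T(\eta,0) = \sin(4 \eta) + 2 \sin(5 \eta)$. Each mode $\sin(n\eta)$ decays as $e^{-n^2\sigma}$ on $\mathbb{R}$, so $u(\eta,\sigma) = \sum c_n e^{-n^2\sigma} \sin(n\eta)$ with $c_4=1, c_5=2$: $u(\eta,\sigma) = e^{-16 \sigma} \sin(4 \eta) + 2 e^{-25 \sigma} \sin(5 \eta)$.
Substituting back: $T(s,\tau) = u(s - \tau, \tau)$.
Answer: $T(s, \tau) = - e^{-16 \tau} \sin(4 \tau - 4 s) - 2 e^{-25 \tau} \sin(5 \tau - 5 s)$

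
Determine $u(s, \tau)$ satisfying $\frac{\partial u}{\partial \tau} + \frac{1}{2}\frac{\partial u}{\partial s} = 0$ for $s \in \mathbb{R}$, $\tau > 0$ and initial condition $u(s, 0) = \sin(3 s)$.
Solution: By characteristics ($ds/d\tau = 1/2$), $u(s,\tau) = f(s - \frac{1}{2}\tau)$ with $f = u( \cdot , 0)$.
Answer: $u(s, \tau) = - \sin(3 \tau/2 - 3 s)$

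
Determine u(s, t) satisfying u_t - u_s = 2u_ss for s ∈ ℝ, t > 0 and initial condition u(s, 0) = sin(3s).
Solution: Moving frame: η = s + t, σ = t, u = w(η,σ), so u_t = w_σ + w_η and u_ss = w_ηη.
Hence u_t - u_s = w_σ and the PDE becomes the heat equation w_σ = 2w_ηη on η ∈ ℝ.
Initial data: w(η,0) = u(η,0) = sin(3η). Each mode sin(nη) decays as exp(-2n²σ) on ℝ, so w(η,σ) = Σ c_n exp(-2n²σ) sin(nη) with c_3=1: w(η,σ) = exp(-18σ)sin(3η).
Substituting back: u(s,t) = w(s + t, t).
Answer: u(s, t) = exp(-18t)sin(3s + 3t)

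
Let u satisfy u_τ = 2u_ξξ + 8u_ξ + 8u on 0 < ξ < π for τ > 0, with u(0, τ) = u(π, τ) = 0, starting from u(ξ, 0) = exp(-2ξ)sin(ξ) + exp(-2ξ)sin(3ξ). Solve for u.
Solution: Substitute u = exp(-2ξ)w.
Then u_ξ = exp(-2ξ)(w_ξ - 2w), u_ξξ = exp(-2ξ)(w_ξξ - 4w_ξ + 4w), u_τ = exp(-2ξ)w_τ; substituting and dividing by exp(-2ξ), the lower-order terms cancel: w_τ = 2w_ξξ (standard heat equation).
Data for w: w(ξ,0) = exp(2ξ)u(ξ,0) = sin(ξ) + sin(3ξ). The boundary conditions carry over: w(0,τ) = w(π,τ) = 0.
Separating variables: w = Σ c_n exp(-2n²τ) sin(nξ). From w(ξ,0) = sin(ξ) + sin(3ξ): c_1=1, c_3=1.
So w(ξ,τ) = exp(-2τ)sin(ξ) + exp(-18τ)sin(3ξ), and u(ξ,τ) = exp(-2ξ)w(ξ,τ).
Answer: u(ξ, τ) = exp(-2ξ)exp(-2τ)sin(ξ) + exp(-2ξ)exp(-18τ)sin(3ξ)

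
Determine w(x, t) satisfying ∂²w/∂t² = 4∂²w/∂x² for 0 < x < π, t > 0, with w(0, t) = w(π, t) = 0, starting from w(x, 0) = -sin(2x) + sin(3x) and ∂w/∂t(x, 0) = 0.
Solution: Separating variables: w = Σ [A_n cos(ω_n t) + B_n sin(ω_n t)] sin(nx), ω_n = 2n. From ICs: A_2=-1, A_3=1.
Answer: w(x, t) = -sin(2x)cos(4t) + sin(3x)cos(6t)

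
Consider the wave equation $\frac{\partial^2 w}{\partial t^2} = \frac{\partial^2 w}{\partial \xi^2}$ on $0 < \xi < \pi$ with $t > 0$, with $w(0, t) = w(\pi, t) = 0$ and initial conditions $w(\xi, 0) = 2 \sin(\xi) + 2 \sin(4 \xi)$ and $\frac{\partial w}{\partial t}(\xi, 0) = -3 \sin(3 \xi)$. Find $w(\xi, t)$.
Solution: Separating variables: $w = \sum [A_n \cos(\omega_n t) + B_n \sin(\omega_n t)] \sin(n\xi)$, $\omega_n = n$. From ICs ($B_n$ = velocity coefficient / $\omega_n$): $A_1=2, A_4=2, B_3=-1$.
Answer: $w(\xi, t) = 2 \sin(\xi) \cos(t) -  \sin(3 \xi) \sin(3 t) + 2 \sin(4 \xi) \cos(4 t)$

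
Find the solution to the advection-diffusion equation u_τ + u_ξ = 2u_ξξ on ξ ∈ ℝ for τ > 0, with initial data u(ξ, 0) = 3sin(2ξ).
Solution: Change to a moving frame: let η = ξ - τ, σ = τ and write u(ξ,τ) = w(η,σ).
By the chain rule u_τ = w_σ - w_η, u_ξ = w_η, u_ξξ = w_ηη.
Then u_τ + u_ξ = w_σ: the advection term cancels and the PDE becomes the heat equation w_σ = 2w_ηη on η ∈ ℝ.
Initial data: w(η,0) = u(η,0) = 3sin(2η).
On η ∈ ℝ each mode satisfies (sin(nη))″ = -n² sin(nη), so exp(-2n²σ) sin(nη) solves the heat equation; by superposition w(η,σ) = Σ c_n exp(-2n²σ) sin(nη).
Reading off the coefficients: c_2=3, so w(η,σ) = 3exp(-8σ)sin(2η).
Substituting back η = ξ - τ, σ = τ: u(ξ,τ) = w(ξ - τ, τ).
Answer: u(ξ, τ) = 3exp(-8τ)sin(2ξ - 2τ)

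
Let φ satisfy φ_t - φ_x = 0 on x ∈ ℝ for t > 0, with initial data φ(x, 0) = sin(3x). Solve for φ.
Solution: By characteristics (dx/dt = -1), φ(x,t) = f(x + t) with f = φ(·, 0).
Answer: φ(x, t) = sin(3t + 3x)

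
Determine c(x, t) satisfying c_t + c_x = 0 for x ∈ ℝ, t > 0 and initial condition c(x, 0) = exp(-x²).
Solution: By characteristics (dx/dt = 1), c(x,t) = f(x - t) with f = c(·, 0).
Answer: c(x, t) = exp(-(-t + x)²)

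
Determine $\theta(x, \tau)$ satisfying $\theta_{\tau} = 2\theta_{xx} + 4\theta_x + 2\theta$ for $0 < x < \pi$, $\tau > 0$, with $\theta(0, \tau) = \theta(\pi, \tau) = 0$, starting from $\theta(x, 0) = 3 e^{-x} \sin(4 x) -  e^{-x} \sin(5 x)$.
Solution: Substitute $\theta = e^{-x}u$.
Then $\theta_x = e^{-x}(u_x - u)$, $\theta_{xx} = e^{-x}(u_{xx} - 2u_x + u)$, $\theta_{\tau} = e^{-x}u_{\tau}$; substituting and dividing by $e^{-x}$, the lower-order terms cancel: $u_{\tau} = 2u_{xx}$ (standard heat equation).
Data for $u$: $u(x,0) = e^{x}\theta(x,0) = 3 \sin(4 x) - \sin(5 x)$. The boundary conditions carry over: $u(0,\tau) = u(\pi,\tau) = 0$.
Separating variables: $u = \sum c_n e^{-2n^2\tau} \sin(nx)$. From $u(x,0) = 3 \sin(4 x) - \sin(5 x)$: $c_4=3, c_5=-1$.
So $u(x,\tau) = 3 e^{-32 \tau} \sin(4 x) - e^{-50 \tau} \sin(5 x)$, and $\theta(x,\tau) = e^{-x}u(x,\tau)$.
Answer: $\theta(x, \tau) = 3 e^{-32 \tau} e^{-x} \sin(4 x) -  e^{-50 \tau} e^{-x} \sin(5 x)$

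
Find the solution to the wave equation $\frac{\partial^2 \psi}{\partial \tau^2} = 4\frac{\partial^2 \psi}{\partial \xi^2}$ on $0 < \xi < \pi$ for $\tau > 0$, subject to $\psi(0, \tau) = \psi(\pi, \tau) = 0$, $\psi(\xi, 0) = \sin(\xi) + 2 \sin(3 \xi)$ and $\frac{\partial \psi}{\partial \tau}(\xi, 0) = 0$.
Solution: Separating variables: $\psi = \sum [A_n \cos(\omega_n \tau) + B_n \sin(\omega_n \tau)] \sin(n\xi)$, $\omega_n = 2n$. From ICs: $A_1=1, A_3=2$.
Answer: $\psi(\xi, \tau) = \sin(\xi) \cos(2 \tau) + 2 \sin(3 \xi) \cos(6 \tau)$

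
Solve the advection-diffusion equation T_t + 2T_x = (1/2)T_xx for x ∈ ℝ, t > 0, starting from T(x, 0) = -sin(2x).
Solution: Moving frame: η = x - 2t, σ = t, T = u(η,σ), so T_t = u_σ - 2u_η and T_xx = u_ηη.
Hence T_t + 2T_x = u_σ and the PDE becomes the heat equation u_σ = (1/2)u_ηη on η ∈ ℝ.
Initial data: u(η,0) = T(η,0) = -sin(2η). Each mode sin(nη) decays as exp(-n²σ/2) on ℝ, so u(η,σ) = Σ c_n exp(-n²σ/2) sin(nη) with c_2=-1: u(η,σ) = -exp(-2σ)sin(2η).
Substituting back: T(x,t) = u(x - 2t, t).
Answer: T(x, t) = exp(-2t)sin(4t - 2x)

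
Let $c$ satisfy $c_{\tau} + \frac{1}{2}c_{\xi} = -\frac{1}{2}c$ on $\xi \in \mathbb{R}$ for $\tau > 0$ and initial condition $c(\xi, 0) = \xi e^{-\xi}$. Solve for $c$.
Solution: Substitute $c = e^{-\xi}u$, i.e. $u = e^{\xi}c$.
By the product rule, $c_{\xi} = e^{-\xi}(u_{\xi} - u)$, $c_{\tau} = e^{-\xi}u_{\tau}$.
Substituting into the PDE and dividing by $e^{-\xi}$: $u_{\tau} + \frac{1}{2}(u_{\xi} - u) = -\frac{1}{2}u$.
The lower-order terms cancel, leaving the standard advection equation $u_{\tau} + \frac{1}{2}u_{\xi} = 0$.
Initial data for $u$: $u(\xi,0) = e^{\xi}c(\xi,0) = \xi$.
Solve for $u$:
  By method of characteristics (waves move right with speed 1/2):
  Along characteristics $\xi - \frac{1}{2}\tau =$ const, $u$ is constant, so $u(\xi,\tau) = f(\xi - \frac{1}{2}\tau)$ with $f = u( \cdot , 0)$.
Hence $u(\xi,\tau) = \xi - \frac{1}{2} \tau$.
Transform back: $c(\xi,\tau) = e^{-\xi}u(\xi,\tau)$.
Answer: $c(\xi, \tau) = -\frac{1}{2} \tau e^{-\xi} + \xi e^{-\xi}$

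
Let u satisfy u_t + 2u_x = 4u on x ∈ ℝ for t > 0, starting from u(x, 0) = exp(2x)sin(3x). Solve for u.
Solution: Substitute u = exp(2x)w, i.e. w = exp(-2x)u.
By the product rule, u_x = exp(2x)(w_x + 2w), u_t = exp(2x)w_t.
Substituting into the PDE and dividing by exp(2x): w_t + 2(w_x + 2w) = 4w.
The lower-order terms cancel, leaving the standard advection equation w_t + 2w_x = 0.
Initial data for w: w(x,0) = exp(-2x)u(x,0) = sin(3x).
Solve for w:
  By method of characteristics (waves move right with speed 2):
  Along characteristics x - 2t = const, w is constant, so w(x,t) = f(x - 2t) with f = w(·, 0).
Hence w(x,t) = -sin(6t - 3x).
Transform back: u(x,t) = exp(2x)w(x,t).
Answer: u(x, t) = -exp(2x)sin(6t - 3x)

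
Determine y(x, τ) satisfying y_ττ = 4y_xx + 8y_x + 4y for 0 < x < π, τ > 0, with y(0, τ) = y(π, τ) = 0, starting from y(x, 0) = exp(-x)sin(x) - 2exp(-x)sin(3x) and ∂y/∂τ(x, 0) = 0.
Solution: Substitute y = exp(-x)u, i.e. u = exp(x)y.
By the product rule, y_x = exp(-x)(u_x - u), y_xx = exp(-x)(u_xx - 2u_x + u), y_ττ = exp(-x)u_ττ.
Substituting into the PDE and dividing by exp(-x): u_ττ = 4(u_xx - 2u_x + u) + 8(u_x - u) + 4u.
The lower-order terms cancel, leaving the standard wave equation u_ττ = 4u_xx.
Initial data for u: u(x,0) = exp(x)y(x,0) = sin(x) - 2sin(3x); u_τ(x,0) = exp(x)y_τ(x,0) = 0. The boundary conditions carry over: u(0,τ) = u(π,τ) = 0.
Solve for u:
  Using separation of variables u = X(x)T(τ):
  Eigenfunctions: sin(nx), n = 1, 2, 3, ...
  General solution: u(x, τ) = Σ [A_n cos(2n τ) + B_n sin(2n τ)] sin(nx)
  From u(x,0) = sin(x) - 2sin(3x): A_1=1, A_3=-2. From u_τ(x,0) = 0: all B_n = 0.
Hence u(x,τ) = sin(x)cos(2τ) - 2sin(3x)cos(6τ).
Transform back: y(x,τ) = exp(-x)u(x,τ).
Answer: y(x, τ) = exp(-x)sin(x)cos(2τ) - 2exp(-x)sin(3x)cos(6τ)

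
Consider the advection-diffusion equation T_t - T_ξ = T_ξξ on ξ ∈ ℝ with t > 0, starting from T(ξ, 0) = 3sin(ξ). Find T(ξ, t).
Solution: Moving frame: η = ξ + t, σ = t, T = u(η,σ), so T_t = u_σ + u_η and T_ξξ = u_ηη.
Hence T_t - T_ξ = u_σ and the PDE becomes the heat equation u_σ = u_ηη on η ∈ ℝ.
Initial data: u(η,0) = T(η,0) = 3sin(η). Each mode sin(nη) decays as exp(-n²σ) on ℝ, so u(η,σ) = Σ c_n exp(-n²σ) sin(nη) with c_1=3: u(η,σ) = 3exp(-σ)sin(η).
Substituting back: T(ξ,t) = u(ξ + t, t).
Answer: T(ξ, t) = 3exp(-t)sin(t + ξ)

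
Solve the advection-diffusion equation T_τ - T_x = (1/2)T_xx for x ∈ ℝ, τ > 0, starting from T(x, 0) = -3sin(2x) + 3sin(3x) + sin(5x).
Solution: Change to a moving frame: let η = x + τ, σ = τ and write T(x,τ) = u(η,σ).
By the chain rule T_τ = u_σ + u_η, T_x = u_η, T_xx = u_ηη.
Then T_τ - T_x = u_σ: the advection term cancels and the PDE becomes the heat equation u_σ = (1/2)u_ηη on η ∈ ℝ.
Initial data: u(η,0) = T(η,0) = -3sin(2η) + 3sin(3η) + sin(5η).
On η ∈ ℝ each mode satisfies (sin(nη))″ = -n² sin(nη), so exp(-n²σ/2) sin(nη) solves the heat equation; by superposition u(η,σ) = Σ c_n exp(-n²σ/2) sin(nη).
Reading off the coefficients: c_2=-3, c_3=3, c_5=1, so u(η,σ) = -3exp(-2σ)sin(2η) + 3exp(-9σ/2)sin(3η) + exp(-25σ/2)sin(5η).
Substituting back η = x + τ, σ = τ: T(x,τ) = u(x + τ, τ).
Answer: T(x, τ) = -3exp(-2τ)sin(2x + 2τ) + 3exp(-9τ/2)sin(3x + 3τ) + exp(-25τ/2)sin(5x + 5τ)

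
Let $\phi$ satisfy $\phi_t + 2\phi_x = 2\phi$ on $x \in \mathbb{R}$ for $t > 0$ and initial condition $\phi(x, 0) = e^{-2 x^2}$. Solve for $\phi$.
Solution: Substitute $\phi = e^{2t}u$, i.e. $u = e^{-2t}\phi$.
By the product rule, $\phi_t = e^{2t}(u_t + 2u)$, $\phi_x = e^{2t}u_x$.
Substituting into the PDE and dividing by $e^{2t}$: $u_t + 2u + 2u_x = 2u$.
The lower-order terms cancel, leaving the standard advection equation $u_t + 2u_x = 0$.
Initial data for $u$: $u(x,0) = \phi(x,0) = e^{-2 x^2}$.
Solve for $u$:
  By method of characteristics (waves move right with speed 2):
  Along characteristics $x - 2t =$ const, $u$ is constant, so $u(x,t) = f(x - 2t)$ with $f = u( \cdot , 0)$.
Hence $u(x,t) = e^{-2 (-2 t + x)^2}$.
Transform back: $\phi(x,t) = e^{2t}u(x,t)$.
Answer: $\phi(x, t) = e^{2 t} e^{-2 (-2 t + x)^2}$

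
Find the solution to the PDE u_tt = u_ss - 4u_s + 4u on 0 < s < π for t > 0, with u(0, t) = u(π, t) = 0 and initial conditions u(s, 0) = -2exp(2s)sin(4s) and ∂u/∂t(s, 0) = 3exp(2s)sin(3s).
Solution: Substitute u = exp(2s)w, i.e. w = exp(-2s)u.
By the product rule, u_s = exp(2s)(w_s + 2w), u_ss = exp(2s)(w_ss + 4w_s + 4w), u_tt = exp(2s)w_tt.
Substituting into the PDE and dividing by exp(2s): w_tt = (w_ss + 4w_s + 4w) - 4(w_s + 2w) + 4w.
The lower-order terms cancel, leaving the standard wave equation w_tt = w_ss.
Initial data for w: w(s,0) = exp(-2s)u(s,0) = -2sin(4s); w_t(s,0) = exp(-2s)u_t(s,0) = 3sin(3s). The boundary conditions carry over: w(0,t) = w(π,t) = 0.
Solve for w:
  Using separation of variables w = X(s)T(t):
  Eigenfunctions: sin(ns), n = 1, 2, 3, ...
  General solution: w(s, t) = Σ [A_n cos(n t) + B_n sin(n t)] sin(ns)
  From w(s,0) = -2sin(4s): A_4=-2. From w_t(s,0) = 3sin(3s), using w_t(s,0) = Σ ω_n B_n sin(ns) with ω_n = n: B_3 = 3/3 = 1.
Hence w(s,t) = sin(3s)sin(3t) - 2sin(4s)cos(4t).
Transform back: u(s,t) = exp(2s)w(s,t).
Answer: u(s, t) = exp(2s)sin(3s)sin(3t) - 2exp(2s)sin(4s)cos(4t)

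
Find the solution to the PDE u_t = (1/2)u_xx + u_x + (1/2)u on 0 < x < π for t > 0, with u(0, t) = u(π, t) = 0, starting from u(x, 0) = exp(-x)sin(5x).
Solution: Substitute u = exp(-x)w, i.e. w = exp(x)u.
By the product rule, u_x = exp(-x)(w_x - w), u_xx = exp(-x)(w_xx - 2w_x + w), u_t = exp(-x)w_t.
Substituting into the PDE and dividing by exp(-x): w_t = (1/2)(w_xx - 2w_x + w) + (w_x - w) + (1/2)w.
The lower-order terms cancel, leaving the standard heat equation w_t = (1/2)w_xx.
Initial data for w: w(x,0) = exp(x)u(x,0) = sin(5x). The boundary conditions carry over: w(0,t) = w(π,t) = 0.
Solve for w:
  Using separation of variables w = X(x)T(t):
  Eigenfunctions: sin(nx), n = 1, 2, 3, ...
  General solution: w(x, t) = Σ c_n sin(nx) exp(-n² t/2)
  Matching w(x,0) = sin(5x) term by term: c_5=1.
Hence w(x,t) = exp(-25t/2)sin(5x).
Transform back: u(x,t) = exp(-x)w(x,t).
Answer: u(x, t) = exp(-25t/2)exp(-x)sin(5x)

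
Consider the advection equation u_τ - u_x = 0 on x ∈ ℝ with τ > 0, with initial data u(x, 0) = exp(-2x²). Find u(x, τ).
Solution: By characteristics (dx/dτ = -1), u(x,τ) = f(x + τ) with f = u(·, 0).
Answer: u(x, τ) = exp(-2(x + τ)²)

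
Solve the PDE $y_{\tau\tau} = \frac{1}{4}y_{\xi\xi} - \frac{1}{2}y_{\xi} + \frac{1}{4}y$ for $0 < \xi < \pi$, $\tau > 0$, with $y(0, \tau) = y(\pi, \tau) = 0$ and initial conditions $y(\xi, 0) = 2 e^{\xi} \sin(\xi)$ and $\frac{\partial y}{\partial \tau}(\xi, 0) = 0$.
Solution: Substitute $y = e^{\xi}u$.
Then $y_{\xi} = e^{\xi}(u_{\xi} + u)$, $y_{\xi\xi} = e^{\xi}(u_{\xi\xi} + 2u_{\xi} + u)$, $y_{\tau\tau} = e^{\xi}u_{\tau\tau}$; substituting and dividing by $e^{\xi}$, the lower-order terms cancel: $u_{\tau\tau} = \frac{1}{4}u_{\xi\xi}$ (standard wave equation).
Data for $u$: $u(\xi,0) = e^{-\xi}y(\xi,0) = 2 \sin(\xi)$; $u_{\tau}(\xi,0) = e^{-\xi}y_{\tau}(\xi,0) = 0$. The boundary conditions carry over: $u(0,\tau) = u(\pi,\tau) = 0$.
Separating variables: $u = \sum [A_n \cos(\omega_n \tau) + B_n \sin(\omega_n \tau)] \sin(n\xi)$, $\omega_n = n/2$. From ICs: $A_1=2$.
So $u(\xi,\tau) = 2 \sin(\xi) \cos(\tau/2)$, and $y(\xi,\tau) = e^{\xi}u(\xi,\tau)$.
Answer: $y(\xi, \tau) = 2 e^{\xi} \sin(\xi) \cos(\tau/2)$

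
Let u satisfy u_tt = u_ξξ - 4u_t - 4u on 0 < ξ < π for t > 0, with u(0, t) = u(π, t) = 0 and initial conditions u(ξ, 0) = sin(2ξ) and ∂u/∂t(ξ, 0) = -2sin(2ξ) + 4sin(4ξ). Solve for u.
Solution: Substitute u = exp(-2t)w, i.e. w = exp(2t)u.
By the product rule, u_t = exp(-2t)(w_t - 2w), u_tt = exp(-2t)(w_tt - 4w_t + 4w), u_ξξ = exp(-2t)w_ξξ.
Substituting into the PDE and dividing by exp(-2t): w_tt - 4w_t + 4w = w_ξξ - 4(w_t - 2w) - 4w.
The lower-order terms cancel, leaving the standard wave equation w_tt = w_ξξ.
Initial data for w: w(ξ,0) = u(ξ,0) = sin(2ξ); w_t(ξ,0) = u_t(ξ,0) + 2u(ξ,0) = 4sin(4ξ). The boundary conditions carry over: w(0,t) = w(π,t) = 0.
Solve for w:
  Using separation of variables w = X(ξ)T(t):
  Eigenfunctions: sin(nξ), n = 1, 2, 3, ...
  General solution: w(ξ, t) = Σ [A_n cos(n t) + B_n sin(n t)] sin(nξ)
  From w(ξ,0) = sin(2ξ): A_2=1. From w_t(ξ,0) = 4sin(4ξ), using w_t(ξ,0) = Σ ω_n B_n sin(nξ) with ω_n = n: B_4 = 4/4 = 1.
Hence w(ξ,t) = sin(4t)sin(4ξ) + sin(2ξ)cos(2t).
Transform back: u(ξ,t) = exp(-2t)w(ξ,t).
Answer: u(ξ, t) = exp(-2t)sin(4t)sin(4ξ) + exp(-2t)sin(2ξ)cos(2t)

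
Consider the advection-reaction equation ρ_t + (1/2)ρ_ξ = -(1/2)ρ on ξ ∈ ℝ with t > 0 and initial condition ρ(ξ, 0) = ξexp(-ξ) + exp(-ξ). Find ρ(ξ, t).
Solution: Substitute ρ = exp(-ξ)u, i.e. u = exp(ξ)ρ.
By the product rule, ρ_ξ = exp(-ξ)(u_ξ - u), ρ_t = exp(-ξ)u_t.
Substituting into the PDE and dividing by exp(-ξ): u_t + (1/2)(u_ξ - u) = -(1/2)u.
The lower-order terms cancel, leaving the standard advection equation u_t + (1/2)u_ξ = 0.
Initial data for u: u(ξ,0) = exp(ξ)ρ(ξ,0) = ξ + 1.
Solve for u:
  By method of characteristics (waves move right with speed 1/2):
  Along characteristics ξ - (1/2)t = const, u is constant, so u(ξ,t) = f(ξ - (1/2)t) with f = u(·, 0).
Hence u(ξ,t) = -(1/2)t + ξ + 1.
Transform back: ρ(ξ,t) = exp(-ξ)u(ξ,t).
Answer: ρ(ξ, t) = -(1/2)texp(-ξ) + ξexp(-ξ) + exp(-ξ)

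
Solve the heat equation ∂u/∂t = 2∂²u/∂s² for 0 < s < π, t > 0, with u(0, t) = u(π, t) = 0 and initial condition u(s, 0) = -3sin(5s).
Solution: Using separation of variables u = X(s)T(t):
Eigenfunctions: sin(ns), n = 1, 2, 3, ...
General solution: u(s, t) = Σ c_n sin(ns) exp(-2n² t)
Matching u(s,0) = -3sin(5s) term by term: c_5=-3.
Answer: u(s, t) = -3exp(-50t)sin(5s)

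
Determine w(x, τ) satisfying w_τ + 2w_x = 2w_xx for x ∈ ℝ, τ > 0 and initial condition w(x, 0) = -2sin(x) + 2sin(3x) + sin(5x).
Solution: Moving frame: η = x - 2τ, σ = τ, w = u(η,σ), so w_τ = u_σ - 2u_η and w_xx = u_ηη.
Hence w_τ + 2w_x = u_σ and the PDE becomes the heat equation u_σ = 2u_ηη on η ∈ ℝ.
Initial data: u(η,0) = w(η,0) = -2sin(η) + 2sin(3η) + sin(5η). Each mode sin(nη) decays as exp(-2n²σ) on ℝ, so u(η,σ) = Σ c_n exp(-2n²σ) sin(nη) with c_1=-2, c_3=2, c_5=1: u(η,σ) = -2exp(-2σ)sin(η) + 2exp(-18σ)sin(3η) + exp(-50σ)sin(5η).
Substituting back: w(x,τ) = u(x - 2τ, τ).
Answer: w(x, τ) = -2exp(-2τ)sin(x - 2τ) + 2exp(-18τ)sin(3x - 6τ) + exp(-50τ)sin(5x - 10τ)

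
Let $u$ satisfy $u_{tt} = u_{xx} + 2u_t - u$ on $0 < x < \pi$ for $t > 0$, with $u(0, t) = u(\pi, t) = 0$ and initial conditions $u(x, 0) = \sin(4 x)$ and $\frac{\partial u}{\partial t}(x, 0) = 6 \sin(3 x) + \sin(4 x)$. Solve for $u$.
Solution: Substitute $u = e^{t}w$, i.e. $w = e^{-t}u$.
By the product rule, $u_t = e^{t}(w_t + w)$, $u_{tt} = e^{t}(w_{tt} + 2w_t + w)$, $u_{xx} = e^{t}w_{xx}$.
Substituting into the PDE and dividing by $e^{t}$: $w_{tt} + 2w_t + w = w_{xx} + 2(w_t + w) - w$.
The lower-order terms cancel, leaving the standard wave equation $w_{tt} = w_{xx}$.
Initial data for $w$: $w(x,0) = u(x,0) = \sin(4 x)$; $w_t(x,0) = u_t(x,0) - u(x,0) = 6 \sin(3 x)$. The boundary conditions carry over: $w(0,t) = w(\pi,t) = 0$.
Solve for $w$:
  Using separation of variables $w = X(x)T(t)$:
  Eigenfunctions: $\sin(nx)$, $n = 1, 2, 3, \ldots$
  General solution: $w(x, t) = \sum [A_n \cos(n t) + B_n \sin(n t)] \sin(nx)$
  From $w(x,0) = \sin(4 x)$: $A_4=1$. From $w_t(x,0) = 6 \sin(3 x)$, using $w_t(x,0) = \sum \omega_n B_n \sin(nx)$ with $\omega_n = n$: $B_3 = 6/3 = 2$.
Hence $w(x,t) = 2 \sin(3 t) \sin(3 x) + \sin(4 x) \cos(4 t)$.
Transform back: $u(x,t) = e^{t}w(x,t)$.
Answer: $u(x, t) = 2 e^{t} \sin(3 t) \sin(3 x) + e^{t} \sin(4 x) \cos(4 t)$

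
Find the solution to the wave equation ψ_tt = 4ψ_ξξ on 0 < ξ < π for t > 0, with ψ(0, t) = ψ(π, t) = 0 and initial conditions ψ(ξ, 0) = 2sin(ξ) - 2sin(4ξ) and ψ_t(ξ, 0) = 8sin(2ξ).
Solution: Separating variables: ψ = Σ [A_n cos(ω_n t) + B_n sin(ω_n t)] sin(nξ), ω_n = 2n. From ICs (B_n = velocity coefficient / ω_n): A_1=2, A_4=-2, B_2=2.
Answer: ψ(ξ, t) = 2sin(4t)sin(2ξ) + 2sin(ξ)cos(2t) - 2sin(4ξ)cos(8t)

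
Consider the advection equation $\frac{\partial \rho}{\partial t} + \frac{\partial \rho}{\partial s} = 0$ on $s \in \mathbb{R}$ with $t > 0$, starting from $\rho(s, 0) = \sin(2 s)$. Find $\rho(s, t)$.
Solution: By method of characteristics (waves move right with speed 1):
Along characteristics $s - t =$ const, $\rho$ is constant, so $\rho(s,t) = f(s - t)$ with $f = \rho( \cdot , 0)$.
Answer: $\rho(s, t) = \sin(2 s - 2 t)$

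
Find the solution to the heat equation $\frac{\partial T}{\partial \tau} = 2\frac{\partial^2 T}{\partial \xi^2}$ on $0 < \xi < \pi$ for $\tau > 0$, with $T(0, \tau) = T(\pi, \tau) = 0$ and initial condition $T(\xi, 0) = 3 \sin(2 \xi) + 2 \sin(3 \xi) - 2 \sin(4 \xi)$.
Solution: Separating variables: $T = \sum c_n e^{-2n^2\tau} \sin(n\xi)$. From $T(\xi,0) = 3 \sin(2 \xi) + 2 \sin(3 \xi) - 2 \sin(4 \xi)$: $c_2=3, c_3=2, c_4=-2$.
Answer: $T(\xi, \tau) = 3 e^{-8 \tau} \sin(2 \xi) + 2 e^{-18 \tau} \sin(3 \xi) - 2 e^{-32 \tau} \sin(4 \xi)$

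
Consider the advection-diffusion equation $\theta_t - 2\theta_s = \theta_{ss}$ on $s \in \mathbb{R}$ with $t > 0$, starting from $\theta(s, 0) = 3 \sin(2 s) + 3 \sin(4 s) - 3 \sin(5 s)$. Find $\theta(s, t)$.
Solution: Moving frame: $\eta = s + 2t$, $\sigma = t$, $\theta = u(\eta,\sigma)$, so $\theta_t = u_{\sigma} + 2u_{\eta}$ and $\theta_{ss} = u_{\eta\eta}$.
Hence $\theta_t - 2\theta_s = u_{\sigma}$ and the PDE becomes the heat equation $u_{\sigma} = u_{\eta\eta}$ on $\eta \in \mathbb{R}$.
Initial data: $u(\eta,0) = \theta(\eta,0) = 3 \sin(2 \eta) + 3 \sin(4 \eta) - 3 \sin(5 \eta)$. Each mode $\sin(n\eta)$ decays as $e^{-n^2\sigma}$ on $\mathbb{R}$, so $u(\eta,\sigma) = \sum c_n e^{-n^2\sigma} \sin(n\eta)$ with $c_2=3, c_4=3, c_5=-3$: $u(\eta,\sigma) = 3 e^{-4 \sigma} \sin(2 \eta) + 3 e^{-16 \sigma} \sin(4 \eta) - 3 e^{-25 \sigma} \sin(5 \eta)$.
Substituting back: $\theta(s,t) = u(s + 2t, t)$.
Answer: $\theta(s, t) = 3 e^{-4 t} \sin(2 s + 4 t) + 3 e^{-16 t} \sin(4 s + 8 t) - 3 e^{-25 t} \sin(5 s + 10 t)$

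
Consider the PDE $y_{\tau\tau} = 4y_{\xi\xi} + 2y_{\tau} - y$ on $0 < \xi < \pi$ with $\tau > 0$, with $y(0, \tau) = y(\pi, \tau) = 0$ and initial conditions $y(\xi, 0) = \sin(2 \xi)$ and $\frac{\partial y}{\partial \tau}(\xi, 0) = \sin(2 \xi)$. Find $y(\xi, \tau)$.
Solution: Substitute $y = e^{\tau}u$.
Then $y_{\tau} = e^{\tau}(u_{\tau} + u)$, $y_{\tau\tau} = e^{\tau}(u_{\tau\tau} + 2u_{\tau} + u)$, $y_{\xi\xi} = e^{\tau}u_{\xi\xi}$; substituting and dividing by $e^{\tau}$, the lower-order terms cancel: $u_{\tau\tau} = 4u_{\xi\xi}$ (standard wave equation).
Data for $u$: $u(\xi,0) = y(\xi,0) = \sin(2 \xi)$; $u_{\tau}(\xi,0) = y_{\tau}(\xi,0) - y(\xi,0) = 0$. The boundary conditions carry over: $u(0,\tau) = u(\pi,\tau) = 0$.
Separating variables: $u = \sum [A_n \cos(\omega_n \tau) + B_n \sin(\omega_n \tau)] \sin(n\xi)$, $\omega_n = 2n$. From ICs: $A_2=1$.
So $u(\xi,\tau) = \sin(2 \xi) \cos(4 \tau)$, and $y(\xi,\tau) = e^{\tau}u(\xi,\tau)$.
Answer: $y(\xi, \tau) = e^{\tau} \sin(2 \xi) \cos(4 \tau)$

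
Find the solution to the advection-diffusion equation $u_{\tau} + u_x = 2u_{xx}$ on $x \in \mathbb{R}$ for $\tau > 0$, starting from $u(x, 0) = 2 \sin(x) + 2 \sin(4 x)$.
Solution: Change to a moving frame: let $\eta = x - \tau$, $\sigma = \tau$ and write $u(x,\tau) = w(\eta,\sigma)$.
By the chain rule $u_{\tau} = w_{\sigma} - w_{\eta}$, $u_x = w_{\eta}$, $u_{xx} = w_{\eta\eta}$.
Then $u_{\tau} + u_x = w_{\sigma}$: the advection term cancels and the PDE becomes the heat equation $w_{\sigma} = 2w_{\eta\eta}$ on $\eta \in \mathbb{R}$.
Initial data: $w(\eta,0) = u(\eta,0) = 2 \sin(\eta) + 2 \sin(4 \eta)$.
On $\eta \in \mathbb{R}$ each mode satisfies $(\sin(n\eta))'' = -n^2 \sin(n\eta)$, so $e^{-2n^2\sigma} \sin(n\eta)$ solves the heat equation; by superposition $w(\eta,\sigma) = \sum c_n e^{-2n^2\sigma} \sin(n\eta)$.
Reading off the coefficients: $c_1=2, c_4=2$, so $w(\eta,\sigma) = 2 e^{-2 \sigma} \sin(\eta) + 2 e^{-32 \sigma} \sin(4 \eta)$.
Substituting back $\eta = x - \tau$, $\sigma = \tau$: $u(x,\tau) = w(x - \tau, \tau)$.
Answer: $u(x, \tau) = -2 e^{-2 \tau} \sin(\tau - x) - 2 e^{-32 \tau} \sin(4 \tau - 4 x)$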